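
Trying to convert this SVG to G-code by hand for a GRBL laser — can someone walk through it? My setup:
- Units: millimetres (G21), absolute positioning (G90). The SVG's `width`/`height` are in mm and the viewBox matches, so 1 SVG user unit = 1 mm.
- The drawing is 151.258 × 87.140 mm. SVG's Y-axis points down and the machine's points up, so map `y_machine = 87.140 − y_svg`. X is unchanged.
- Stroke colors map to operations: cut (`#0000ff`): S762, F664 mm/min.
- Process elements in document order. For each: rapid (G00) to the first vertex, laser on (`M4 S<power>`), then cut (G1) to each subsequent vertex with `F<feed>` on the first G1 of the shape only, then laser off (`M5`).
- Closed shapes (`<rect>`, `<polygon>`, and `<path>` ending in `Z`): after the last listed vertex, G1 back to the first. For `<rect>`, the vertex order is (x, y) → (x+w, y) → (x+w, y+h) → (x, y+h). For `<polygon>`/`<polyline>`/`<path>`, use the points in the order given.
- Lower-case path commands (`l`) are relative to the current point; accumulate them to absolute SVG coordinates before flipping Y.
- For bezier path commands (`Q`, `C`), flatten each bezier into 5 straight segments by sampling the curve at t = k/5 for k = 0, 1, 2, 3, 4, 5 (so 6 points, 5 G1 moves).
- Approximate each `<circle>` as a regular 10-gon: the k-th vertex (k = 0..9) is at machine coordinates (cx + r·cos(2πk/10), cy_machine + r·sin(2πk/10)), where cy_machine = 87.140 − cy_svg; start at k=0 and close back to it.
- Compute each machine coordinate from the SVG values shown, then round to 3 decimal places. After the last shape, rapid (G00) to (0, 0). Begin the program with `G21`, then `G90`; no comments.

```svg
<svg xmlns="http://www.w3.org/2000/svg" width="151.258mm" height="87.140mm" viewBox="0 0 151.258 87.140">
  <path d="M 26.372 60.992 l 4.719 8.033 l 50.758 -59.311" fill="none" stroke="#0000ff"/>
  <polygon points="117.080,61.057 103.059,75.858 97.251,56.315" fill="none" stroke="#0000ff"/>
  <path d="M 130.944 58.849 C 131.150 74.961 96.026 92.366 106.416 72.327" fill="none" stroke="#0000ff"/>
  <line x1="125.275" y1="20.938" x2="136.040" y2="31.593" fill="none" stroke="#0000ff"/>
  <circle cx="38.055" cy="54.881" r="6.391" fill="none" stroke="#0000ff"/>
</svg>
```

G21
G90
G00 X26.372 Y26.148
M4 S762
G1 X31.091 Y18.115 F664
G1 X81.849 Y77.426
M5
G00 X117.080 Y26.083
M4 S762
G1 X103.059 Y11.282 F664
G1 X97.251 Y30.825
G1 X117.080 Y26.083
M5
G00 X130.944 Y28.291
M4 S762
G1 X127.475 Y18.779 F664
G1 X119.407 Y10.815
G1 X110.621 Y6.260
G1 X104.997 Y6.973
G1 X106.416 Y14.813
M5
G00 X125.275 Y66.202
M4 S762
G1 X136.040 Y55.547 F664
M5
G00 X44.446 Y32.259
M4 S762
G1 X43.225 Y36.016 F664
G1 X40.030 Y38.337
G1 X36.080 Y38.337
G1 X32.885 Y36.016
G1 X31.664 Y32.259
G1 X32.885 Y28.502
G1 X36.080 Y26.181
G1 X40.030 Y26.181
G1 X43.225 Y28.502
G1 X44.446 Y32.259
M5
G00 X0.000 Y0.000

Since the viewBox matches the mm dimensions, user units are millimetres directly. The only transform is the Y-flip y_m = 87.140 − y_svg.

Shape 1 is a open polyline drawn with `<path>`. Its stroke #0000ff means cut at S762, F664. After flipping Y the toolpath is (26.372,26.148) → (31.091,18.115) → (81.849,77.426).

Shape 2 is a regular polygon drawn with `<polygon>`. Its stroke #0000ff means cut at S762, F664. After flipping Y the toolpath is (117.080,26.083) → (103.059,11.282) → (97.251,30.825) → (117.080,26.083), returning to the start.

Shape 3 is a cubic bezier drawn with `<path>`. Its stroke #0000ff means cut at S762, F664. After flipping Y the toolpath is (130.944,28.291) → (127.475,18.779) → (119.407,10.815) → (110.621,6.260) → (104.997,6.973) → (106.416,14.813).

Shape 4 is a line segment drawn with `<line>`. Its stroke #0000ff means cut at S762, F664. After flipping Y the toolpath is (125.275,66.202) → (136.040,55.547).

Shape 5 is a circle drawn with `<circle>`. Its stroke #0000ff means cut at S762, F664. After flipping Y the toolpath is (44.446,32.259) → (43.225,36.016) → (40.030,38.337) → (36.080,38.337) → (32.885,36.016) → (31.664,32.259) → (32.885,28.502) → (36.080,26.181) → (40.030,26.181) → (43.225,28.502) → (44.446,32.259), returning to the start.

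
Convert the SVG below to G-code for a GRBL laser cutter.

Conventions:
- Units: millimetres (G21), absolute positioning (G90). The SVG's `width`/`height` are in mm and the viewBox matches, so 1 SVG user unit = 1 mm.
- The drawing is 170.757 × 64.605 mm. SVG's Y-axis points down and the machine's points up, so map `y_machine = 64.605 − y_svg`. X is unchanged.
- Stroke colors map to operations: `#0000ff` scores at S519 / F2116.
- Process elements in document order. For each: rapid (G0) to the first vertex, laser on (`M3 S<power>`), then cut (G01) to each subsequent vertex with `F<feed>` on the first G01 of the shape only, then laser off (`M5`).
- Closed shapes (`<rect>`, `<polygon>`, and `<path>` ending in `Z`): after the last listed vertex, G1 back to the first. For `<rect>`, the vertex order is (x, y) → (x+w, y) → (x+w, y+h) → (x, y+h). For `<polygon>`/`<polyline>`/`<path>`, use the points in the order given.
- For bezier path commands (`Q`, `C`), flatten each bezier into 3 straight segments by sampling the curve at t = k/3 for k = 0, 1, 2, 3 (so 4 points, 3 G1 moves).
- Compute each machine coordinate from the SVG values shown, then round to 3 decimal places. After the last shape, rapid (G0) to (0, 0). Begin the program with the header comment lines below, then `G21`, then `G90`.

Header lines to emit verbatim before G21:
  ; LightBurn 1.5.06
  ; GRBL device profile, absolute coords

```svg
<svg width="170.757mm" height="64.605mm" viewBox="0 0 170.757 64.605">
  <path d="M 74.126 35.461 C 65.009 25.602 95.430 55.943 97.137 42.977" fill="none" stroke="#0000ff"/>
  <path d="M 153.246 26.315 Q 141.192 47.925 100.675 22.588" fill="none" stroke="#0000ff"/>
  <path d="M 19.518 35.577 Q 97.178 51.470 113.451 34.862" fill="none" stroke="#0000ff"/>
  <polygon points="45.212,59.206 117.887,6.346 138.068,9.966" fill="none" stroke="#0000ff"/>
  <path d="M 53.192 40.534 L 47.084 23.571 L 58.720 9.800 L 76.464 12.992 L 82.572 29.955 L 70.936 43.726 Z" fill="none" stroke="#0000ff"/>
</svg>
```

; LightBurn 1.5.06
; GRBL device profile, absolute coords
G21
G90
G0 X74.126 Y29.144
M3 S519
G01 X75.660 Y28.696 F2116
G01 X88.387 Y20.005
G01 X97.137 Y21.628
M5
G0 X153.246 Y38.290
M3 S519
G01 X142.047 Y29.100 F2116
G01 X124.524 Y30.342
G01 X100.675 Y42.017
M5
G0 X19.518 Y29.028
M3 S519
G01 X64.471 Y22.044 F2116
G01 X95.782 Y22.282
G01 X113.451 Y29.743
M5
G0 X45.212 Y5.399
M3 S519
G01 X117.887 Y58.259 F2116
G01 X138.068 Y54.639
G01 X45.212 Y5.399
M5
G0 X53.192 Y24.071
M3 S519
G01 X47.084 Y41.034 F2116
G01 X58.720 Y54.805
G01 X76.464 Y51.613
G01 X82.572 Y34.650
G01 X70.936 Y20.879
G01 X53.192 Y24.071
M5
G0 X0.000 Y0.000

Since the viewBox matches the mm dimensions, user units are millimetres directly. The only transform is the Y-flip y_m = 64.605 − y_svg.

Shape 1 is a cubic bezier drawn with `<path>`. Its stroke #0000ff means score at S519, F2116. After flipping Y the toolpath is (74.126,29.144) → (75.660,28.696) → (88.387,20.005) → (97.137,21.628).

Shape 2 is a quadratic bezier drawn with `<path>`. Its stroke #0000ff means score at S519, F2116. After flipping Y the toolpath is (153.246,38.290) → (142.047,29.100) → (124.524,30.342) → (100.675,42.017).

Shape 3 is a quadratic bezier drawn with `<path>`. Its stroke #0000ff means score at S519, F2116. After flipping Y the toolpath is (19.518,29.028) → (64.471,22.044) → (95.782,22.282) → (113.451,29.743).

Shape 4 is a closed polygon drawn with `<polygon>`. Its stroke #0000ff means score at S519, F2116. After flipping Y the toolpath is (45.212,5.399) → (117.887,58.259) → (138.068,54.639) → (45.212,5.399), returning to the start.

Shape 5 is a regular polygon drawn with `<path>`. Its stroke #0000ff means score at S519, F2116. After flipping Y the toolpath is (53.192,24.071) → (47.084,41.034) → (58.720,54.805) → (76.464,51.613) → (82.572,34.650) → (70.936,20.879) → (53.192,24.071), returning to the start.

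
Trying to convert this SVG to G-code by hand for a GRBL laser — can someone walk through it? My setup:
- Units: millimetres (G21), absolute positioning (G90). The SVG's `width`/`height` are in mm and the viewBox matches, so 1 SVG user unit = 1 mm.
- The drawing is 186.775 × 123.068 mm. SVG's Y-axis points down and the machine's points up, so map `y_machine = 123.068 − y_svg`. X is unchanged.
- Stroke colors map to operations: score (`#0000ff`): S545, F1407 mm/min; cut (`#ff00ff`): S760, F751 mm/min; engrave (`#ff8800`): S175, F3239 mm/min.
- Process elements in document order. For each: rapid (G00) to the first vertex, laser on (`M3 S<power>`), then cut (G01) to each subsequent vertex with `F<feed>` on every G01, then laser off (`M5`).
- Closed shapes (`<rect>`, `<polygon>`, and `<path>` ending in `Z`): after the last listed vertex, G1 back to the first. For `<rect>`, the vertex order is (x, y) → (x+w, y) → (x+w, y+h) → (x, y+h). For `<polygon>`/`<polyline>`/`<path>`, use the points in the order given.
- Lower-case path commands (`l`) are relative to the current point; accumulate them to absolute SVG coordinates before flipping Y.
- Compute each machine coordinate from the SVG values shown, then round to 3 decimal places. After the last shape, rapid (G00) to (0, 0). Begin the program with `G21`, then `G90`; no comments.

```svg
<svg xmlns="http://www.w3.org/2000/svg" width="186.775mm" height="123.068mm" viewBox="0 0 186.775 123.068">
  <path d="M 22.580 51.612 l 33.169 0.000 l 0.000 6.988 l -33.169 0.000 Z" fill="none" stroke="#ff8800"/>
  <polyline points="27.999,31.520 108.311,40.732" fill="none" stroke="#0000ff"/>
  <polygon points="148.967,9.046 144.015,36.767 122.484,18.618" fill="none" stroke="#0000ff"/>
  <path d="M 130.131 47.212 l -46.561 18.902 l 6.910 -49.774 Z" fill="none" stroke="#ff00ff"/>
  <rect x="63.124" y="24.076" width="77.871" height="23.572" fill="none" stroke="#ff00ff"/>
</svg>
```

Since the viewBox matches the mm dimensions, user units are millimetres directly. The only transform is the Y-flip y_m = 123.068 − y_svg.

Shape 1 is a rectangle drawn with `<path>`. Its stroke #ff8800 means engrave at S175, F3239. After flipping Y the toolpath is (22.580,71.456) → (55.749,71.456) → (55.749,64.468) → (22.580,64.468) → (22.580,71.456), returning to the start.

Shape 2 is a line segment drawn with `<polyline>`. Its stroke #0000ff means score at S545, F1407. After flipping Y the toolpath is (27.999,91.548) → (108.311,82.336).

Shape 3 is a regular polygon drawn with `<polygon>`. Its stroke #0000ff means score at S545, F1407. After flipping Y the toolpath is (148.967,114.022) → (144.015,86.301) → (122.484,104.450) → (148.967,114.022), returning to the start.

Shape 4 is a regular polygon drawn with `<path>`. Its stroke #ff00ff means cut at S760, F751. After flipping Y the toolpath is (130.131,75.856) → (83.570,56.954) → (90.480,106.728) → (130.131,75.856), returning to the start.

Shape 5 is a rectangle drawn with `<rect>`. Its stroke #ff00ff means cut at S760, F751. After flipping Y the toolpath is (63.124,98.992) → (140.995,98.992) → (140.995,75.420) → (63.124,75.420) → (63.124,98.992), returning to the start.

G21
G90
G00 X22.580 Y71.456
M3 S175
G01 X55.749 Y71.456 F3239
G01 X55.749 Y64.468 F3239
G01 X22.580 Y64.468 F3239
G01 X22.580 Y71.456 F3239
M5
G00 X27.999 Y91.548
M3 S545
G01 X108.311 Y82.336 F1407
M5
G00 X148.967 Y114.022
M3 S545
G01 X144.015 Y86.301 F1407
G01 X122.484 Y104.450 F1407
G01 X148.967 Y114.022 F1407
M5
G00 X130.131 Y75.856
M3 S760
G01 X83.570 Y56.954 F751
G01 X90.480 Y106.728 F751
G01 X130.131 Y75.856 F751
M5
G00 X63.124 Y98.992
M3 S760
G01 X140.995 Y98.992 F751
G01 X140.995 Y75.420 F751
G01 X63.124 Y75.420 F751
G01 X63.124 Y98.992 F751
M5
G00 X0.000 Y0.000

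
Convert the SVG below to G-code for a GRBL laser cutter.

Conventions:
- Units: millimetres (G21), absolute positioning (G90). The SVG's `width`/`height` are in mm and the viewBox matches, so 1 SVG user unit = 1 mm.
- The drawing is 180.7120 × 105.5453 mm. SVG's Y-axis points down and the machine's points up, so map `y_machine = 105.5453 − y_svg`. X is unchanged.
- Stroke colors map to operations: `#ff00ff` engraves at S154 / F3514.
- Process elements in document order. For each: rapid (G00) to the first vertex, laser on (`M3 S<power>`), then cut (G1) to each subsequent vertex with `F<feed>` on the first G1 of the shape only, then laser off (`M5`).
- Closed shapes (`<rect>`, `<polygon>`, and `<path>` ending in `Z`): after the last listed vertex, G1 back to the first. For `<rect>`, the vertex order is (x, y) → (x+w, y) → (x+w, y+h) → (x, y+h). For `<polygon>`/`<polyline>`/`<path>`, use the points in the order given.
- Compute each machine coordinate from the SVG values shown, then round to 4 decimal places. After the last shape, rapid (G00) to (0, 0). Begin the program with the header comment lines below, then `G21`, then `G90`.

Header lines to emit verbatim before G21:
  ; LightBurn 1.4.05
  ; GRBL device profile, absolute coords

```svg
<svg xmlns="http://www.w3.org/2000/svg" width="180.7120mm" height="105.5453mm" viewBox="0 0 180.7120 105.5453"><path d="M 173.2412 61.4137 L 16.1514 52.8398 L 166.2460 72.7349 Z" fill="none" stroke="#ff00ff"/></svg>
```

viewBox `0 0 180.7120 105.5453` with mm width/height → 1 unit = 1 mm. Flip: y_m = 105.5453 − y_svg.

**Shape 1** — `<path>` closed polygon, stroke `#ff00ff` → engrave (S154, F3514). Machine vertices: (173.2412,44.1316) → (16.1514,52.7055) → (166.2460,32.8104) → (173.2412,44.1316). Closed: final G1 returns to the first vertex.

; LightBurn 1.4.05
; GRBL device profile, absolute coords
G21
G90
G00 X173.2412 Y44.1316
M3 S154
G1 X16.1514 Y52.7055 F3514
G1 X166.2460 Y32.8104
G1 X173.2412 Y44.1316
M5
G00 X0.0000 Y0.0000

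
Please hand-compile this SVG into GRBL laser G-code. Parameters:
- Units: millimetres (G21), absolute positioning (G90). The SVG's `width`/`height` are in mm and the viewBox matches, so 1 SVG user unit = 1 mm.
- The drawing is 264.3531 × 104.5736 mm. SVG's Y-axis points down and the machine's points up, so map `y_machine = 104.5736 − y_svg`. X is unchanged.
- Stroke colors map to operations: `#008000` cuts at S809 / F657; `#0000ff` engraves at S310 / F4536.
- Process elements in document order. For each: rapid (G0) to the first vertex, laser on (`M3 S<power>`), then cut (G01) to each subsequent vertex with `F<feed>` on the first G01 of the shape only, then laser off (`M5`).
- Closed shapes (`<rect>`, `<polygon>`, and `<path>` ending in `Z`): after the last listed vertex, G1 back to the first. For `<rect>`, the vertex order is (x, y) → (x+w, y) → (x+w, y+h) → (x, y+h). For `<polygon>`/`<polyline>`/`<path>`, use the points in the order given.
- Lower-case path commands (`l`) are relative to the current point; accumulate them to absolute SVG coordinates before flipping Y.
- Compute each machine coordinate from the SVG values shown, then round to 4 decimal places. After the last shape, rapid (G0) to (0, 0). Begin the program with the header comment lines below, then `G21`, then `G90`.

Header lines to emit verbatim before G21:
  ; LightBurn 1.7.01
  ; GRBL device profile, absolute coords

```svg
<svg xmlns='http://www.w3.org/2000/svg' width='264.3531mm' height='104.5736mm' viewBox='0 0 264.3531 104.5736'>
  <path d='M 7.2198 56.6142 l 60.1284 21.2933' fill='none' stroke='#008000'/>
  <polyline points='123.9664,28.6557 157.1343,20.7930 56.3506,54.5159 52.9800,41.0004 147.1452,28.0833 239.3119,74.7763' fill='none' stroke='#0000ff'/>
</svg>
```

; LightBurn 1.7.01
; GRBL device profile, absolute coords
G21
G90
G0 X7.2198 Y47.9594
M3 S809
G01 X67.3482 Y26.6661 F657
M5
G0 X123.9664 Y75.9179
M3 S310
G01 X157.1343 Y83.7806 F4536
G01 X56.3506 Y50.0577
G01 X52.9800 Y63.5732
G01 X147.1452 Y76.4903
G01 X239.3119 Y29.7973
M5
G0 X0.0000 Y0.0000

1 u = 1 mm; y_m = 104.5736 − y.

[1] `<path>` line segment, #008000→cut S809 F657: (7.2198,47.9594) → (67.3482,26.6661)

[2] `<polyline>` open polyline, #0000ff→engrave S310 F4536: (123.9664,75.9179) → (157.1343,83.7806) → (56.3506,50.0577) → (52.9800,63.5732) → (147.1452,76.4903) → (239.3119,29.7973)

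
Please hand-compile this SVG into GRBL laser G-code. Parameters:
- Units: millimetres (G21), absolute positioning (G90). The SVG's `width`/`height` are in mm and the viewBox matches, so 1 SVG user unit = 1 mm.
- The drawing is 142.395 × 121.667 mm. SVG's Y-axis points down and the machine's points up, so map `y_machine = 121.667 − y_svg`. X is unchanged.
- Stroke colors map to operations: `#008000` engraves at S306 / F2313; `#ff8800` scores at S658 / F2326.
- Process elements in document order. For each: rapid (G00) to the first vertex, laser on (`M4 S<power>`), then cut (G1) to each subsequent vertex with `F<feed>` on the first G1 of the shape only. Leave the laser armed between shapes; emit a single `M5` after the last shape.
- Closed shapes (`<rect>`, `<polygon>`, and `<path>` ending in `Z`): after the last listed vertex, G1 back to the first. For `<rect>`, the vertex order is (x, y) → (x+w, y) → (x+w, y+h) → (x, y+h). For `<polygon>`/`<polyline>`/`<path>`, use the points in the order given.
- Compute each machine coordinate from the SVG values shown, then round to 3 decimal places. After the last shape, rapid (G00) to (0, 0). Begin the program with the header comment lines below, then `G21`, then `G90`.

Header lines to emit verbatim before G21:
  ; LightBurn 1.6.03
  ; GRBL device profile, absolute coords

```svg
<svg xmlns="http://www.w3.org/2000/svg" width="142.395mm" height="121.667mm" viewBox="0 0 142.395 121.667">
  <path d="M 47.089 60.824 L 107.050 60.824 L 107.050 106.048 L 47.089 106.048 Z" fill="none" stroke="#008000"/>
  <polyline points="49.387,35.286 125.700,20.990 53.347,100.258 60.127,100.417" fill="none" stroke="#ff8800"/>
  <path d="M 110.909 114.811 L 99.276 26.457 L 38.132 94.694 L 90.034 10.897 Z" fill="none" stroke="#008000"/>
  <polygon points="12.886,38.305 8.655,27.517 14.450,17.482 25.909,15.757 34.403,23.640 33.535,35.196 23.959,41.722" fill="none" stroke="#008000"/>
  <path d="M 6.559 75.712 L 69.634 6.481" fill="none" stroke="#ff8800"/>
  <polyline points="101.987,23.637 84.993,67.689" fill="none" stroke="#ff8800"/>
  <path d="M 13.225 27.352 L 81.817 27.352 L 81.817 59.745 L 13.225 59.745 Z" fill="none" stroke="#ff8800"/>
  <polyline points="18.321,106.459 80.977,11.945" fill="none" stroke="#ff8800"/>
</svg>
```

; LightBurn 1.6.03
; GRBL device profile, absolute coords
G21
G90
G00 X47.089 Y60.843
M4 S306
G1 X107.050 Y60.843 F2313
G1 X107.050 Y15.619
G1 X47.089 Y15.619
G1 X47.089 Y60.843
G00 X49.387 Y86.381
M4 S658
G1 X125.700 Y100.677 F2326
G1 X53.347 Y21.409
G1 X60.127 Y21.250
G00 X110.909 Y6.856
M4 S306
G1 X99.276 Y95.210 F2313
G1 X38.132 Y26.973
G1 X90.034 Y110.770
G1 X110.909 Y6.856
G00 X12.886 Y83.362
M4 S306
G1 X8.655 Y94.150 F2313
G1 X14.450 Y104.185
G1 X25.909 Y105.910
G1 X34.403 Y98.027
G1 X33.535 Y86.471
G1 X23.959 Y79.945
G1 X12.886 Y83.362
G00 X6.559 Y45.955
M4 S658
G1 X69.634 Y115.186 F2326
G00 X101.987 Y98.030
M4 S658
G1 X84.993 Y53.978 F2326
G00 X13.225 Y94.315
M4 S658
G1 X81.817 Y94.315 F2326
G1 X81.817 Y61.922
G1 X13.225 Y61.922
G1 X13.225 Y94.315
G00 X18.321 Y15.208
M4 S658
G1 X80.977 Y109.722 F2326
M5
G00 X0.000 Y0.000

Since the viewBox matches the mm dimensions, user units are millimetres directly. The only transform is the Y-flip y_m = 121.667 − y_svg.

Shape 1 is a rectangle drawn with `<path>`. Its stroke #008000 means engrave at S306, F2313. After flipping Y the toolpath is (47.089,60.843) → (107.050,60.843) → (107.050,15.619) → (47.089,15.619) → (47.089,60.843), returning to the start.

Shape 2 is a open polyline drawn with `<polyline>`. Its stroke #ff8800 means score at S658, F2326. After flipping Y the toolpath is (49.387,86.381) → (125.700,100.677) → (53.347,21.409) → (60.127,21.250).

Shape 3 is a closed polygon drawn with `<path>`. Its stroke #008000 means engrave at S306, F2313. After flipping Y the toolpath is (110.909,6.856) → (99.276,95.210) → (38.132,26.973) → (90.034,110.770) → (110.909,6.856), returning to the start.

Shape 4 is a regular polygon drawn with `<polygon>`. Its stroke #008000 means engrave at S306, F2313. After flipping Y the toolpath is (12.886,83.362) → (8.655,94.150) → (14.450,104.185) → (25.909,105.910) → (34.403,98.027) → (33.535,86.471) → (23.959,79.945) → (12.886,83.362), returning to the start.

Shape 5 is a line segment drawn with `<path>`. Its stroke #ff8800 means score at S658, F2326. After flipping Y the toolpath is (6.559,45.955) → (69.634,115.186).

Shape 6 is a line segment drawn with `<polyline>`. Its stroke #ff8800 means score at S658, F2326. After flipping Y the toolpath is (101.987,98.030) → (84.993,53.978).

Shape 7 is a rectangle drawn with `<path>`. Its stroke #ff8800 means score at S658, F2326. After flipping Y the toolpath is (13.225,94.315) → (81.817,94.315) → (81.817,61.922) → (13.225,61.922) → (13.225,94.315), returning to the start.

Shape 8 is a line segment drawn with `<polyline>`. Its stroke #ff8800 means score at S658, F2326. After flipping Y the toolpath is (18.321,15.208) → (80.977,109.722).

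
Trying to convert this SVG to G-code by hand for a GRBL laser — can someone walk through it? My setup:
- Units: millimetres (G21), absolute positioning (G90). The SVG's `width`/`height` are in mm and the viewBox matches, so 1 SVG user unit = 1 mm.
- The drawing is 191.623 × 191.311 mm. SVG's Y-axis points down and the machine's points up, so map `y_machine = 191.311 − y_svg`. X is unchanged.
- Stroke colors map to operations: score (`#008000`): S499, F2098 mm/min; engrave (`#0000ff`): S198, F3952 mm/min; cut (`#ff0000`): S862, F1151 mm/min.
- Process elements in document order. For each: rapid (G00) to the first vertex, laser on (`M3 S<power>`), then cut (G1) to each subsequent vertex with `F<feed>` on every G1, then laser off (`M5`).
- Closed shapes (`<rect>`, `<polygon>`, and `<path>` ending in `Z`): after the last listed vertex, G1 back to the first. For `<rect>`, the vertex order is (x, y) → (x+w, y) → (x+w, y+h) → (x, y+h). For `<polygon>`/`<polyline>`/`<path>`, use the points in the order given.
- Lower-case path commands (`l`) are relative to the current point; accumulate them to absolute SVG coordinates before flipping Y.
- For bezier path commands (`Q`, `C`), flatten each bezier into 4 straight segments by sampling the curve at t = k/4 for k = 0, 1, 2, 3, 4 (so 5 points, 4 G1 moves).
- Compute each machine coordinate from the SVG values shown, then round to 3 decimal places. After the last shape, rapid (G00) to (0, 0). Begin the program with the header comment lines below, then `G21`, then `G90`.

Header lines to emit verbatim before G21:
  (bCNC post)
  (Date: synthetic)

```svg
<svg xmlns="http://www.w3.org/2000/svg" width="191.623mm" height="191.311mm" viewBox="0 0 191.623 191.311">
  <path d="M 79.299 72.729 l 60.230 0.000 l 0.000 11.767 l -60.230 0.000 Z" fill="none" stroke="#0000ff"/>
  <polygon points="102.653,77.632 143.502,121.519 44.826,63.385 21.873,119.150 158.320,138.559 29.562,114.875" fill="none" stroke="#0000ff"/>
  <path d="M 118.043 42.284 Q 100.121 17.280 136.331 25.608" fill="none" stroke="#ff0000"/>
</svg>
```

(bCNC post)
(Date: synthetic)
G21
G90
G00 X79.299 Y118.582
M3 S198
G1 X139.529 Y118.582 F3952
G1 X139.529 Y106.815 F3952
G1 X79.299 Y106.815 F3952
G1 X79.299 Y118.582 F3952
M5
G00 X102.653 Y113.679
M3 S198
G1 X143.502 Y69.792 F3952
G1 X44.826 Y127.926 F3952
G1 X21.873 Y72.161 F3952
G1 X158.320 Y52.752 F3952
G1 X29.562 Y76.436 F3952
G1 X102.653 Y113.679 F3952
M5
G00 X118.043 Y149.027
M3 S862
G1 X112.465 Y159.446 F1151
G1 X113.654 Y165.698 F1151
G1 X121.609 Y167.784 F1151
G1 X136.331 Y165.703 F1151
M5
G00 X0.000 Y0.000

viewBox `0 0 191.623 191.311` with mm width/height → 1 unit = 1 mm. Flip: y_m = 191.311 − y_svg.

**Shape 1** — `<path>` rectangle, stroke `#0000ff` → engrave (S198, F3952). Machine vertices: (79.299,118.582) → (139.529,118.582) → (139.529,106.815) → (79.299,106.815) → (79.299,118.582). Closed: final G1 returns to the first vertex.

**Shape 2** — `<polygon>` closed polygon, stroke `#0000ff` → engrave (S198, F3952). Machine vertices: (102.653,113.679) → (143.502,69.792) → (44.826,127.926) → (21.873,72.161) → (158.320,52.752) → (29.562,76.436) → (102.653,113.679). Closed: final G1 returns to the first vertex.

**Shape 3** — `<path>` quadratic bezier, stroke `#ff0000` → cut (S862, F1151). Control points (SVG): P0=(118.043,42.284), P1=(100.121,17.280), P2=(136.331,25.608); sampled at t=k/4. Machine vertices: (118.043,149.027) → (112.465,159.446) → (113.654,165.698) → (121.609,167.784) → (136.331,165.703). Open path.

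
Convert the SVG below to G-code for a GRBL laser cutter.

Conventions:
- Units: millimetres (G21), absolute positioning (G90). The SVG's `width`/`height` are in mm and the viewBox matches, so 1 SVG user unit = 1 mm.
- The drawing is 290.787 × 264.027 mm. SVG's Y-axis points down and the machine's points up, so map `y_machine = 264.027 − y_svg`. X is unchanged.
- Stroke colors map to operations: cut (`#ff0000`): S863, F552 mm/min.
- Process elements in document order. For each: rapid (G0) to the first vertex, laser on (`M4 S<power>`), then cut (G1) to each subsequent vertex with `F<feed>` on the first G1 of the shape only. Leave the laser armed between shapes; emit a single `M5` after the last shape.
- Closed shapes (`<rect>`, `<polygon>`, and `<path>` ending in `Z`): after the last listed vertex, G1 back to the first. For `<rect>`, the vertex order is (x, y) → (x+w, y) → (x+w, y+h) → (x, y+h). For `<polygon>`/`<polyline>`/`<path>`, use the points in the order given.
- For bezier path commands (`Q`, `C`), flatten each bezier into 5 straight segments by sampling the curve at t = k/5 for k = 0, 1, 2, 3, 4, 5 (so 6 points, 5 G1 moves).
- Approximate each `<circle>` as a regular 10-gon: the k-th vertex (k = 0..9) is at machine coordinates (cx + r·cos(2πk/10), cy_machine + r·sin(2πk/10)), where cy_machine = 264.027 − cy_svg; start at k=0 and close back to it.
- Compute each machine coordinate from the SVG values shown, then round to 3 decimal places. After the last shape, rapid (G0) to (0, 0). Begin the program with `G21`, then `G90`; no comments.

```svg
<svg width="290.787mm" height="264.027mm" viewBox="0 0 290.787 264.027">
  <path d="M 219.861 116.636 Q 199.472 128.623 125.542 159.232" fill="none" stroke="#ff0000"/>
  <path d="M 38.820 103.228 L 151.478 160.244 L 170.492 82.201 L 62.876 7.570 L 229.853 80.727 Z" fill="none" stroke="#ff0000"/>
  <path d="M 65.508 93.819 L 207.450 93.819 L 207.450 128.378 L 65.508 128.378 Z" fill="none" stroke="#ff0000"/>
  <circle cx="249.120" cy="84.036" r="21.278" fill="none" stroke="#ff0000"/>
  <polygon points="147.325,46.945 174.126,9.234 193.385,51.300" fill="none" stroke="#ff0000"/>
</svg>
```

G21
G90
G0 X219.861 Y147.391
M4 S863
G1 X209.564 Y141.851 F552
G1 X194.983 Y134.822
G1 X176.119 Y126.303
G1 X152.972 Y116.294
G1 X125.542 Y104.795
G0 X38.820 Y160.799
M4 S863
G1 X151.478 Y103.783 F552
G1 X170.492 Y181.826
G1 X62.876 Y256.457
G1 X229.853 Y183.300
G1 X38.820 Y160.799
G0 X65.508 Y170.208
M4 S863
G1 X207.450 Y170.208 F552
G1 X207.450 Y135.649
G1 X65.508 Y135.649
G1 X65.508 Y170.208
G0 X270.398 Y179.991
M4 S863
G1 X266.334 Y192.498 F552
G1 X255.695 Y200.228
G1 X242.545 Y200.228
G1 X231.906 Y192.498
G1 X227.842 Y179.991
G1 X231.906 Y167.484
G1 X242.545 Y159.754
G1 X255.695 Y159.754
G1 X266.334 Y167.484
G1 X270.398 Y179.991
G0 X147.325 Y217.082
M4 S863
G1 X174.126 Y254.793 F552
G1 X193.385 Y212.727
G1 X147.325 Y217.082
M5
G0 X0.000 Y0.000

1 u = 1 mm; y_m = 264.027 − y.

[1] `<path>` quadratic bezier, #ff0000→cut S863 F552: (219.861,147.391) → (209.564,141.851) → (194.983,134.822) → (176.119,126.303) → (152.972,116.294) → (125.542,104.795)

[2] `<path>` closed polygon, #ff0000→cut S863 F552: (38.820,160.799) → (151.478,103.783) → (170.492,181.826) → (62.876,256.457) → (229.853,183.300) → (38.820,160.799) (closed)

[3] `<path>` rectangle, #ff0000→cut S863 F552: (65.508,170.208) → (207.450,170.208) → (207.450,135.649) → (65.508,135.649) → (65.508,170.208) (closed)

[4] `<circle>` circle, #ff0000→cut S863 F552: (270.398,179.991) → (266.334,192.498) → (255.695,200.228) → (242.545,200.228) → (231.906,192.498) → (227.842,179.991) → (231.906,167.484) → (242.545,159.754) → (255.695,159.754) → (266.334,167.484) → (270.398,179.991) (closed)

[5] `<polygon>` regular polygon, #ff0000→cut S863 F552: (147.325,217.082) → (174.126,254.793) → (193.385,212.727) → (147.325,217.082) (closed)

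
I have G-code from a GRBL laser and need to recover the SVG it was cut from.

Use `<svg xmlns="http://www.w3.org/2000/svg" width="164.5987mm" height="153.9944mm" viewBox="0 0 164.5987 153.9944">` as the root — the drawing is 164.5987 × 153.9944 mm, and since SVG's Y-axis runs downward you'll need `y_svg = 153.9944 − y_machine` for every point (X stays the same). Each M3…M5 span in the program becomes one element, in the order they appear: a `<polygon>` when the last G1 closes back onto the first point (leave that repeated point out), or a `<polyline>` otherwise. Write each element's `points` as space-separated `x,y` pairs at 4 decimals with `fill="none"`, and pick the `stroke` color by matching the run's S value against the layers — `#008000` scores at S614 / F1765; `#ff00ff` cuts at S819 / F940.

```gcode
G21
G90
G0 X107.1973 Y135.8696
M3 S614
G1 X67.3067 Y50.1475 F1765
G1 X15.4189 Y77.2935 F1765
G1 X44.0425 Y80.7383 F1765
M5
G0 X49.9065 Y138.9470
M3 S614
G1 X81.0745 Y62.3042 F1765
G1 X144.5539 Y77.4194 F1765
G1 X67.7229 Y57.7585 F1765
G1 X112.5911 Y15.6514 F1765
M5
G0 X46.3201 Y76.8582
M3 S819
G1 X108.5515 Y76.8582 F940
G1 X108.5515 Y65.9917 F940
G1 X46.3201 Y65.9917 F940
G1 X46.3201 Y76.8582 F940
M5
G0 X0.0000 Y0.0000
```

<svg xmlns="http://www.w3.org/2000/svg" width="164.5987mm" height="153.9944mm" viewBox="0 0 164.5987 153.9944">
  <polyline points="107.1973,18.1248 67.3067,103.8469 15.4189,76.7009 44.0425,73.2561" fill="none" stroke="#008000"/>
  <polyline points="49.9065,15.0474 81.0745,91.6902 144.5539,76.5750 67.7229,96.2359 112.5911,138.3430" fill="none" stroke="#008000"/>
  <polygon points="46.3201,77.1362 108.5515,77.1362 108.5515,88.0027 46.3201,88.0027" fill="none" stroke="#ff00ff"/>
</svg>

y_svg = 153.9944 − y_m.

[1] S614→`#008000` (score); open run; points: 107.1973,18.1248 67.3067,103.8469 15.4189,76.7009 44.0425,73.2561

[2] S614→`#008000` (score); open run; points: 49.9065,15.0474 81.0745,91.6902 144.5539,76.5750 67.7229,96.2359 112.5911,138.3430

[3] S819→`#ff00ff` (cut); closed run; points: 46.3201,77.1362 108.5515,77.1362 108.5515,88.0027 46.3201,88.0027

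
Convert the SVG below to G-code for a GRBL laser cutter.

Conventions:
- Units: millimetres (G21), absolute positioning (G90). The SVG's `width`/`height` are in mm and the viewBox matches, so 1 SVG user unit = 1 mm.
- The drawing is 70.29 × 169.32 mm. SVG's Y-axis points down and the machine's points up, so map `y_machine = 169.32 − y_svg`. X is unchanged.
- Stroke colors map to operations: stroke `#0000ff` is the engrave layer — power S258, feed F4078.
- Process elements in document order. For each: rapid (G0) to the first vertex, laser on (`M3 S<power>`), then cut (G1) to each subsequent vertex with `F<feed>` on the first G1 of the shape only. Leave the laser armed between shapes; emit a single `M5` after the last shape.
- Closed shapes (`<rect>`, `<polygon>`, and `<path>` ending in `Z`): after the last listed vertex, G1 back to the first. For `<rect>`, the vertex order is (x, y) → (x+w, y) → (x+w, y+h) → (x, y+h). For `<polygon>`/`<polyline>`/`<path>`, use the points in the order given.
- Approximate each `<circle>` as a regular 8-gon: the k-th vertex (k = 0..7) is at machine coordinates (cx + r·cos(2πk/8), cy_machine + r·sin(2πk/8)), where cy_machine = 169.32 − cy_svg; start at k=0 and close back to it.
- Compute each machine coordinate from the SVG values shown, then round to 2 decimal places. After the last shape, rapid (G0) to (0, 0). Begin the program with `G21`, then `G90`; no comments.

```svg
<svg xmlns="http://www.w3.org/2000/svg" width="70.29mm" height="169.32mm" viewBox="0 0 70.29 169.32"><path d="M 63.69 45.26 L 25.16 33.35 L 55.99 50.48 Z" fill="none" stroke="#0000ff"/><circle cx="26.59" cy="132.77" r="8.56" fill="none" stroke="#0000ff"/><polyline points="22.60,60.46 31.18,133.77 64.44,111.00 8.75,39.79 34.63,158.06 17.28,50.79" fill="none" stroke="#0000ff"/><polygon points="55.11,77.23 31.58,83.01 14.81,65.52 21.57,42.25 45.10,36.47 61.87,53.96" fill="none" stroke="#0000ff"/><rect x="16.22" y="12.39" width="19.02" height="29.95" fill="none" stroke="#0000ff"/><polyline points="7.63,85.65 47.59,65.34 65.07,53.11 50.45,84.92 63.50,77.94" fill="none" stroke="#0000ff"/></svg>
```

G21
G90
G0 X63.69 Y124.06
M3 S258
G1 X25.16 Y135.97 F4078
G1 X55.99 Y118.84
G1 X63.69 Y124.06
G0 X35.15 Y36.55
M3 S258
G1 X32.64 Y42.60 F4078
G1 X26.59 Y45.11
G1 X20.54 Y42.60
G1 X18.03 Y36.55
G1 X20.54 Y30.50
G1 X26.59 Y27.99
G1 X32.64 Y30.50
G1 X35.15 Y36.55
G0 X22.60 Y108.86
M3 S258
G1 X31.18 Y35.55 F4078
G1 X64.44 Y58.32
G1 X8.75 Y129.53
G1 X34.63 Y11.26
G1 X17.28 Y118.53
G0 X55.11 Y92.09
M3 S258
G1 X31.58 Y86.31 F4078
G1 X14.81 Y103.80
G1 X21.57 Y127.07
G1 X45.10 Y132.85
G1 X61.87 Y115.36
G1 X55.11 Y92.09
G0 X16.22 Y156.93
M3 S258
G1 X35.24 Y156.93 F4078
G1 X35.24 Y126.98
G1 X16.22 Y126.98
G1 X16.22 Y156.93
G0 X7.63 Y83.67
M3 S258
G1 X47.59 Y103.98 F4078
G1 X65.07 Y116.21
G1 X50.45 Y84.40
G1 X63.50 Y91.38
M5
G0 X0.00 Y0.00

Since the viewBox matches the mm dimensions, user units are millimetres directly. The only transform is the Y-flip y_m = 169.32 − y_svg.

Shape 1 is a closed polygon drawn with `<path>`. Its stroke #0000ff means engrave at S258, F4078. After flipping Y the toolpath is (63.69,124.06) → (25.16,135.97) → (55.99,118.84) → (63.69,124.06), returning to the start.

Shape 2 is a circle drawn with `<circle>`. Its stroke #0000ff means engrave at S258, F4078. After flipping Y the toolpath is (35.15,36.55) → (32.64,42.60) → (26.59,45.11) → (20.54,42.60) → (18.03,36.55) → (20.54,30.50) → (26.59,27.99) → (32.64,30.50) → (35.15,36.55), returning to the start.

Shape 3 is a open polyline drawn with `<polyline>`. Its stroke #0000ff means engrave at S258, F4078. After flipping Y the toolpath is (22.60,108.86) → (31.18,35.55) → (64.44,58.32) → (8.75,129.53) → (34.63,11.26) → (17.28,118.53).

Shape 4 is a regular polygon drawn with `<polygon>`. Its stroke #0000ff means engrave at S258, F4078. After flipping Y the toolpath is (55.11,92.09) → (31.58,86.31) → (14.81,103.80) → (21.57,127.07) → (45.10,132.85) → (61.87,115.36) → (55.11,92.09), returning to the start.

Shape 5 is a rectangle drawn with `<rect>`. Its stroke #0000ff means engrave at S258, F4078. After flipping Y the toolpath is (16.22,156.93) → (35.24,156.93) → (35.24,126.98) → (16.22,126.98) → (16.22,156.93), returning to the start.

Shape 6 is a open polyline drawn with `<polyline>`. Its stroke #0000ff means engrave at S258, F4078. After flipping Y the toolpath is (7.63,83.67) → (47.59,103.98) → (65.07,116.21) → (50.45,84.40) → (63.50,91.38).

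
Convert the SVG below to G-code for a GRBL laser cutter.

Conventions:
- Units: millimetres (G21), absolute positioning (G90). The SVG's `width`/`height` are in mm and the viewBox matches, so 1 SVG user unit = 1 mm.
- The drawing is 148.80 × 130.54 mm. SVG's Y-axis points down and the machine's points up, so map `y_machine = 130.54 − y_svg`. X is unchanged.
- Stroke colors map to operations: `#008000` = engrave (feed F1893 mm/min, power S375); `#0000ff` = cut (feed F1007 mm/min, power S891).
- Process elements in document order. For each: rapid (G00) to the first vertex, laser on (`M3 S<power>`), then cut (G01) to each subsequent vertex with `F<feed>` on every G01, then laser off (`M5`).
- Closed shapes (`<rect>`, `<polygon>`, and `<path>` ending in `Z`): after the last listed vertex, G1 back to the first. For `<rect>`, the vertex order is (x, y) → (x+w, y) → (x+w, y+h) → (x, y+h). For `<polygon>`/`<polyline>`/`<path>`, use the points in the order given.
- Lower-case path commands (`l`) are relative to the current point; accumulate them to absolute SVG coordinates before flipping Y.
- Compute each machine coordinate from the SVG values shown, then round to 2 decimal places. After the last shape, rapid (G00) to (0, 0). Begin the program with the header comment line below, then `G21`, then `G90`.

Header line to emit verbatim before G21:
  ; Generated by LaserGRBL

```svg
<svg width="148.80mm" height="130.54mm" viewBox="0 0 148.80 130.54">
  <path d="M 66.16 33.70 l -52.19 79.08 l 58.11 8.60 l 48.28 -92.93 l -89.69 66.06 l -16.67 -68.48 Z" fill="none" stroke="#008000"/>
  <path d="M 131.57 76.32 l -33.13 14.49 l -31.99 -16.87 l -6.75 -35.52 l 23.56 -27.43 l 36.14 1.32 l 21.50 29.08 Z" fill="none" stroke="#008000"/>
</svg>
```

Since the viewBox matches the mm dimensions, user units are millimetres directly. The only transform is the Y-flip y_m = 130.54 − y_svg.

Shape 1 is a closed polygon drawn with `<path>`. Its stroke #008000 means engrave at S375, F1893. After flipping Y the toolpath is (66.16,96.84) → (13.97,17.76) → (72.08,9.16) → (120.36,102.09) → (30.67,36.03) → (14.00,104.51) → (66.16,96.84), returning to the start.

Shape 2 is a regular polygon drawn with `<path>`. Its stroke #008000 means engrave at S375, F1893. After flipping Y the toolpath is (131.57,54.22) → (98.44,39.73) → (66.45,56.60) → (59.70,92.12) → (83.26,119.55) → (119.40,118.23) → (140.90,89.15) → (131.57,54.22), returning to the start.

; Generated by LaserGRBL
G21
G90
G00 X66.16 Y96.84
M3 S375
G01 X13.97 Y17.76 F1893
G01 X72.08 Y9.16 F1893
G01 X120.36 Y102.09 F1893
G01 X30.67 Y36.03 F1893
G01 X14.00 Y104.51 F1893
G01 X66.16 Y96.84 F1893
M5
G00 X131.57 Y54.22
M3 S375
G01 X98.44 Y39.73 F1893
G01 X66.45 Y56.60 F1893
G01 X59.70 Y92.12 F1893
G01 X83.26 Y119.55 F1893
G01 X119.40 Y118.23 F1893
G01 X140.90 Y89.15 F1893
G01 X131.57 Y54.22 F1893
M5
G00 X0.00 Y0.00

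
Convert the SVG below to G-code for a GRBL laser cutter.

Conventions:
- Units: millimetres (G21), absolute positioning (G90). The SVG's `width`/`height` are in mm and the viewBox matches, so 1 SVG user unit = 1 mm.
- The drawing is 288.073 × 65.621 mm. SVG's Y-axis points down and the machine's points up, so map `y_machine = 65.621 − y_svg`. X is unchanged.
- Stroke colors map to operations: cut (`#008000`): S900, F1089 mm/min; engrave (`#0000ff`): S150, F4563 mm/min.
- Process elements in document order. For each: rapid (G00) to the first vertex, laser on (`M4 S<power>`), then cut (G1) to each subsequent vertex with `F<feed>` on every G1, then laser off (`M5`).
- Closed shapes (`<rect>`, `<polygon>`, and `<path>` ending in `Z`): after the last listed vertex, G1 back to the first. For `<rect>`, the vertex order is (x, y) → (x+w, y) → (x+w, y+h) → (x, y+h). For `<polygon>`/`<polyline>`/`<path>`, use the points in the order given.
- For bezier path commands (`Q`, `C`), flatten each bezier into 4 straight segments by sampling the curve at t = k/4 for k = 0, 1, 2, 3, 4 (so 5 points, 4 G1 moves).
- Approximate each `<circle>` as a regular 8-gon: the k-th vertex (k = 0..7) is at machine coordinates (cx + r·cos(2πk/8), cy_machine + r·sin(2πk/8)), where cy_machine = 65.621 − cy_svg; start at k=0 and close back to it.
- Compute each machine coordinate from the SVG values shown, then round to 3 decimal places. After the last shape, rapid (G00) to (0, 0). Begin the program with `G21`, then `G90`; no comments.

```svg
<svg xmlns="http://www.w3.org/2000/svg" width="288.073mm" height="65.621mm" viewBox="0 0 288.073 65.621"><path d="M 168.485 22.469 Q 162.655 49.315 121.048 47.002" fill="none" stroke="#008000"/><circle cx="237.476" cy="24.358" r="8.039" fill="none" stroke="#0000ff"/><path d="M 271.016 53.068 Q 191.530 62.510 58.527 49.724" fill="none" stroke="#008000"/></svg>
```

G21
G90
G00 X168.485 Y43.152
M4 S900
G1 X163.334 Y31.551 F1089
G1 X153.711 Y23.596 F1089
G1 X139.615 Y19.285 F1089
G1 X121.048 Y18.619 F1089
M5
G00 X245.515 Y41.263
M4 S150
G1 X243.160 Y46.947 F4563
G1 X237.476 Y49.302 F4563
G1 X231.792 Y46.947 F4563
G1 X229.437 Y41.263 F4563
G1 X231.792 Y35.579 F4563
G1 X237.476 Y33.224 F4563
G1 X243.160 Y35.579 F4563
G1 X245.515 Y41.263 F4563
M5
G00 X271.016 Y12.553
M4 S900
G1 X227.928 Y9.221 F1089
G1 X178.151 Y8.668 F1089
G1 X121.684 Y10.893 F1089
G1 X58.527 Y15.897 F1089
M5
G00 X0.000 Y0.000

Since the viewBox matches the mm dimensions, user units are millimetres directly. The only transform is the Y-flip y_m = 65.621 − y_svg.

Shape 1 is a quadratic bezier drawn with `<path>`. Its stroke #008000 means cut at S900, F1089. After flipping Y the toolpath is (168.485,43.152) → (163.334,31.551) → (153.711,23.596) → (139.615,19.285) → (121.048,18.619).

Shape 2 is a circle drawn with `<circle>`. Its stroke #0000ff means engrave at S150, F4563. After flipping Y the toolpath is (245.515,41.263) → (243.160,46.947) → (237.476,49.302) → (231.792,46.947) → (229.437,41.263) → (231.792,35.579) → (237.476,33.224) → (243.160,35.579) → (245.515,41.263), returning to the start.

Shape 3 is a quadratic bezier drawn with `<path>`. Its stroke #008000 means cut at S900, F1089. After flipping Y the toolpath is (271.016,12.553) → (227.928,9.221) → (178.151,8.668) → (121.684,10.893) → (58.527,15.897).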